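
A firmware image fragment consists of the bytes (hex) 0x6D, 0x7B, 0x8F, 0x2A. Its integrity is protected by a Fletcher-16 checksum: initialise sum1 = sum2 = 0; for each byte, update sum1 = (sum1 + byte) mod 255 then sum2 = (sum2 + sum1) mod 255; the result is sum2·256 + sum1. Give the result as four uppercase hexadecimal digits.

Running sums (mod 255):
  after byte 0 (0x6D): sum1=109, sum2=109
  after byte 1 (0x7B): sum1=232, sum2=86
  after byte 2 (0x8F): sum1=120, sum2=206
  after byte 3 (0x2A): sum1=162, sum2=113
Checksum = sum2·256 + sum1 = 113·256 + 162 = 29090 = 0x71A2.

71A2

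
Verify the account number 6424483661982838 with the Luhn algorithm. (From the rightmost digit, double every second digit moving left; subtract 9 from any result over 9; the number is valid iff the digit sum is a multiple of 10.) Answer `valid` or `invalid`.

From the right, keep odd positions and double even positions (subtract 9 from any doubled value over 9):
  doubled (positions 2,4,...): 6 4 9 3 6 8 4 3 → sum 43
  kept (positions 1,3,...): 8 8 8 1 6 8 4 4 → sum 47
Total = 90.
90 mod 10 = 0, so the number is valid.

valid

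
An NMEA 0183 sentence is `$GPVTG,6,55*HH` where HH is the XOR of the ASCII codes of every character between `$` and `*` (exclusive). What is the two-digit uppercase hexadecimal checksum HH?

XOR the ASCII codes of the payload characters:
  'G' = 0x47 → acc = 0x47
  'P' = 0x50 → acc = 0x17
  'V' = 0x56 → acc = 0x41
  'T' = 0x54 → acc = 0x15
  'G' = 0x47 → acc = 0x52
  ',' = 0x2C → acc = 0x7E
  '6' = 0x36 → acc = 0x48
  ',' = 0x2C → acc = 0x64
  '5' = 0x35 → acc = 0x51
  '5' = 0x35 → acc = 0x64
Checksum = 0x64.

64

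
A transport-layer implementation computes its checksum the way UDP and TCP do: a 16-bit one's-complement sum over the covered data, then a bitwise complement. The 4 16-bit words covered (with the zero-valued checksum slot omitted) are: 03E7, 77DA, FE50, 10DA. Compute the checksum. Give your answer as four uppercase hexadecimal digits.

7513

One's-complement addition (fold any carry out of bit 15 back into bit 0):
  0x03E7 + 0x77DA = 0x07BC1
  0x7BC1 + 0xFE50 = 0x17A11 → wrap carry → 0x7A12
  0x7A12 + 0x10DA = 0x08AEC
One's-complement sum = 0x8AEC.
Checksum = ~0x8AEC & 0xFFFF = 0x7513.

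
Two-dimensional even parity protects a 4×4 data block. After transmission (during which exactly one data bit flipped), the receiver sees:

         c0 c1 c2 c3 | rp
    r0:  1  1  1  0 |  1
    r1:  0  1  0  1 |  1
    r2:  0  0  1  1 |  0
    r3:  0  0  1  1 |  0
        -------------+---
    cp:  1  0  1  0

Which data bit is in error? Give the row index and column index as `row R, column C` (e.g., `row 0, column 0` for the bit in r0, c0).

row 1, column 3

Recompute each row's even parity and compare to rp:
  r0: data parity 1, sent rp 1 → ok
  r1: data parity 0, sent rp 1 → mismatch
  r2: data parity 0, sent rp 0 → ok
  r3: data parity 0, sent rp 0 → ok
Recompute each column's even parity and compare to cp:
  c0: data parity 1, sent cp 1 → ok
  c1: data parity 0, sent cp 0 → ok
  c2: data parity 1, sent cp 1 → ok
  c3: data parity 1, sent cp 0 → mismatch
Exactly one row (r1) and one column (c3) fail → the flipped bit is at their intersection.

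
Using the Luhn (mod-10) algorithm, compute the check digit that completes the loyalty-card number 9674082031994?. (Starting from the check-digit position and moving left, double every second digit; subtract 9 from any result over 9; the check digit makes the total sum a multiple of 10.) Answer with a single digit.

1

Partial digits right→left: 4 9 9 1 3 0 2 8 0 4 7 6 9
Double every second digit counting from the check-digit position (so the 1st, 3rd, 5th, ... of the partial from the right).
  doubled (with −9 where >9): 8 9 6 4 0 5 9 → sum 41
  kept as-is: 9 1 0 8 4 6 → sum 28
Total = 41 + 28 = 69.
Check digit = (10 − (69 mod 10)) mod 10 = 1.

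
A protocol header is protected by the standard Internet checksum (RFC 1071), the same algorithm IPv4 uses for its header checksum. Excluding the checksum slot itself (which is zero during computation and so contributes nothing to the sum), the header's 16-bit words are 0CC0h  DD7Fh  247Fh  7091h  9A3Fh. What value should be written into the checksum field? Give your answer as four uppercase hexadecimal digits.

One's-complement addition (fold any carry out of bit 15 back into bit 0):
  0x0CC0 + 0xDD7F = 0x0EA3F
  0xEA3F + 0x247F = 0x10EBE → wrap carry → 0x0EBF
  0x0EBF + 0x7091 = 0x07F50
  0x7F50 + 0x9A3F = 0x1198F → wrap carry → 0x1990
One's-complement sum = 0x1990.
Checksum = ~0x1990 & 0xFFFF = 0xE66F.

E66F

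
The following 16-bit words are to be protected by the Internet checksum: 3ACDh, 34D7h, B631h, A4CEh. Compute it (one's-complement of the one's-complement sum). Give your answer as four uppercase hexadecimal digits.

One's-complement addition (fold any carry out of bit 15 back into bit 0):
  0x3ACD + 0x34D7 = 0x06FA4
  0x6FA4 + 0xB631 = 0x125D5 → wrap carry → 0x25D6
  0x25D6 + 0xA4CE = 0x0CAA4
One's-complement sum = 0xCAA4.
Checksum = ~0xCAA4 & 0xFFFF = 0x355B.

355B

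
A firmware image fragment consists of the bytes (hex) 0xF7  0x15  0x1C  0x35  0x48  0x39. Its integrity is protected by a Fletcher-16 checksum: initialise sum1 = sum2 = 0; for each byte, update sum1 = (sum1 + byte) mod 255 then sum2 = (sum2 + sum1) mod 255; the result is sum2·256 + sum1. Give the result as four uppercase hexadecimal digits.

13DF

Running sums (mod 255):
  after byte 0 (0xF7): sum1=247, sum2=247
  after byte 1 (0x15): sum1=13, sum2=5
  after byte 2 (0x1C): sum1=41, sum2=46
  after byte 3 (0x35): sum1=94, sum2=140
  after byte 4 (0x48): sum1=166, sum2=51
  after byte 5 (0x39): sum1=223, sum2=19
Checksum = sum2·256 + sum1 = 19·256 + 223 = 5087 = 0x13DF.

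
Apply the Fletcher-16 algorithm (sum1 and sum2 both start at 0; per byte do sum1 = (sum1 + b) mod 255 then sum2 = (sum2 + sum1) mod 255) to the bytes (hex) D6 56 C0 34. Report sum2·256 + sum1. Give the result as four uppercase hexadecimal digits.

1422

Running sums (mod 255):
  after byte 0 (D6): sum1=214, sum2=214
  after byte 1 (56): sum1=45, sum2=4
  after byte 2 (C0): sum1=237, sum2=241
  after byte 3 (34): sum1=34, sum2=20
Checksum = sum2·256 + sum1 = 20·256 + 34 = 5154 = 0x1422.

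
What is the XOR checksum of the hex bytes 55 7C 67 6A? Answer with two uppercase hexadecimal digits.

XOR the bytes together:
  start with 0x55
  0x55 ⊕ 0x7C = 0x29
  0x29 ⊕ 0x67 = 0x4E
  0x4E ⊕ 0x6A = 0x24

24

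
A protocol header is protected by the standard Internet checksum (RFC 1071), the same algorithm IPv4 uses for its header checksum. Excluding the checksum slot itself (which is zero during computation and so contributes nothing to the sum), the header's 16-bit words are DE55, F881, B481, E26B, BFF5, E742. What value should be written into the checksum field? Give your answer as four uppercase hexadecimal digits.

One's-complement addition (fold any carry out of bit 15 back into bit 0):
  0xDE55 + 0xF881 = 0x1D6D6 → wrap carry → 0xD6D7
  0xD6D7 + 0xB481 = 0x18B58 → wrap carry → 0x8B59
  0x8B59 + 0xE26B = 0x16DC4 → wrap carry → 0x6DC5
  0x6DC5 + 0xBFF5 = 0x12DBA → wrap carry → 0x2DBB
  0x2DBB + 0xE742 = 0x114FD → wrap carry → 0x14FE
One's-complement sum = 0x14FE.
Checksum = ~0x14FE & 0xFFFF = 0xEB01.

EB01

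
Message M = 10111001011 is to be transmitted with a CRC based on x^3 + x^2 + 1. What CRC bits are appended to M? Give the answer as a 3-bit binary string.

100

Append 3 zeros: 10111001011000. Divide by 1101 (XOR where the leading bit is 1):
  pos 0: 1011 XOR 1101 = 0110
  pos 1: 1101 XOR 1101 = 0000
  pos 7: 1011 XOR 1101 = 0110
  pos 8: 1100 XOR 1101 = 0001
Remainder (last 3 bits) = 100. This is the CRC / FCS.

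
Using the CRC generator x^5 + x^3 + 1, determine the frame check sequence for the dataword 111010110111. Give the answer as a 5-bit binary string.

Append 5 zeros: 11101011011100000. Divide by 101001 (XOR where the leading bit is 1):
  pos 0: 111010 XOR 101001 = 010011
  pos 1: 100111 XOR 101001 = 001110
  pos 3: 111010 XOR 101001 = 010011
  pos 4: 100111 XOR 101001 = 001110
  pos 6: 111011 XOR 101001 = 010010
  pos 7: 100100 XOR 101001 = 001101
  pos 9: 110100 XOR 101001 = 011101
  pos 10: 111010 XOR 101001 = 010011
  pos 11: 100110 XOR 101001 = 001111
Remainder (last 5 bits) = 01111. This is the CRC / FCS.

01111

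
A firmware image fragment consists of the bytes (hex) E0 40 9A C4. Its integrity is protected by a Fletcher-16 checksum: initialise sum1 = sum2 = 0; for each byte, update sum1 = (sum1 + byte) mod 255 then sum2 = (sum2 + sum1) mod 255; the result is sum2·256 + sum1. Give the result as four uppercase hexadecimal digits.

3E80

Running sums (mod 255):
  after byte 0 (E0): sum1=224, sum2=224
  after byte 1 (40): sum1=33, sum2=2
  after byte 2 (9A): sum1=187, sum2=189
  after byte 3 (C4): sum1=128, sum2=62
Checksum = sum2·256 + sum1 = 62·256 + 128 = 16000 = 0x3E80.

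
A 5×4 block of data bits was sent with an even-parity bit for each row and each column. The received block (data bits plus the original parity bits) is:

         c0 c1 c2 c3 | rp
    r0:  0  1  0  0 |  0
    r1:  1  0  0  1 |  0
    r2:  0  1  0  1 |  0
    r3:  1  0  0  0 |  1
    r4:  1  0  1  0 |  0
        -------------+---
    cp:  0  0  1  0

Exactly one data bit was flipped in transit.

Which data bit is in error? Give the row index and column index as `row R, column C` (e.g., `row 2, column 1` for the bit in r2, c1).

row 0, column 0

Recompute each row's even parity and compare to rp:
  r0: data parity 1, sent rp 0 → mismatch
  r1: data parity 0, sent rp 0 → ok
  r2: data parity 0, sent rp 0 → ok
  r3: data parity 1, sent rp 1 → ok
  r4: data parity 0, sent rp 0 → ok
Recompute each column's even parity and compare to cp:
  c0: data parity 1, sent cp 0 → mismatch
  c1: data parity 0, sent cp 0 → ok
  c2: data parity 1, sent cp 1 → ok
  c3: data parity 0, sent cp 0 → ok
Exactly one row (r0) and one column (c0) fail → the flipped bit is at their intersection.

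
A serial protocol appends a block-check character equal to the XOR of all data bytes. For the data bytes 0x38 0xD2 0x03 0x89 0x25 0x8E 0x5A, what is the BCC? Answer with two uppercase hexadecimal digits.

91

XOR the bytes together:
  start with 0x38
  0x38 ⊕ 0xD2 = 0xEA
  0xEA ⊕ 0x03 = 0xE9
  0xE9 ⊕ 0x89 = 0x60
  0x60 ⊕ 0x25 = 0x45
  0x45 ⊕ 0x8E = 0xCB
  0xCB ⊕ 0x5A = 0x91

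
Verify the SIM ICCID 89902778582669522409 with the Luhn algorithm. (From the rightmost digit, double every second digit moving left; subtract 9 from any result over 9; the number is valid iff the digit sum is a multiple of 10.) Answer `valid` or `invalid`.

valid

From the right, keep odd positions and double even positions (subtract 9 from any doubled value over 9):
  doubled (positions 2,4,...): 0 4 1 3 4 1 5 4 9 7 → sum 38
  kept (positions 1,3,...): 9 4 2 9 6 8 8 7 0 9 → sum 62
Total = 100.
100 mod 10 = 0, so the number is valid.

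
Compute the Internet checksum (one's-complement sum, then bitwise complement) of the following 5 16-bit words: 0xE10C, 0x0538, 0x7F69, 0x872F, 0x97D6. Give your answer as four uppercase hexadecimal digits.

7B4B

One's-complement addition (fold any carry out of bit 15 back into bit 0):
  0xE10C + 0x0538 = 0x0E644
  0xE644 + 0x7F69 = 0x165AD → wrap carry → 0x65AE
  0x65AE + 0x872F = 0x0ECDD
  0xECDD + 0x97D6 = 0x184B3 → wrap carry → 0x84B4
One's-complement sum = 0x84B4.
Checksum = ~0x84B4 & 0xFFFF = 0x7B4B.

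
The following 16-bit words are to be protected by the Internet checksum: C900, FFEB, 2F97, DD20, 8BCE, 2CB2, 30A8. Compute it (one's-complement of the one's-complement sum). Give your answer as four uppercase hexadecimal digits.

One's-complement addition (fold any carry out of bit 15 back into bit 0):
  0xC900 + 0xFFEB = 0x1C8EB → wrap carry → 0xC8EC
  0xC8EC + 0x2F97 = 0x0F883
  0xF883 + 0xDD20 = 0x1D5A3 → wrap carry → 0xD5A4
  0xD5A4 + 0x8BCE = 0x16172 → wrap carry → 0x6173
  0x6173 + 0x2CB2 = 0x08E25
  0x8E25 + 0x30A8 = 0x0BECD
One's-complement sum = 0xBECD.
Checksum = ~0xBECD & 0xFFFF = 0x4132.

4132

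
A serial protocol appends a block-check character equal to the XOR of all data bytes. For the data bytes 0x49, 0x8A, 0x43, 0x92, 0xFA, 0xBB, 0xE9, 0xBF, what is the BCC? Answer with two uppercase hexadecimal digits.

XOR the bytes together:
  start with 0x49
  0x49 ⊕ 0x8A = 0xC3
  0xC3 ⊕ 0x43 = 0x80
  0x80 ⊕ 0x92 = 0x12
  0x12 ⊕ 0xFA = 0xE8
  0xE8 ⊕ 0xBB = 0x53
  0x53 ⊕ 0xE9 = 0xBA
  0xBA ⊕ 0xBF = 0x05

05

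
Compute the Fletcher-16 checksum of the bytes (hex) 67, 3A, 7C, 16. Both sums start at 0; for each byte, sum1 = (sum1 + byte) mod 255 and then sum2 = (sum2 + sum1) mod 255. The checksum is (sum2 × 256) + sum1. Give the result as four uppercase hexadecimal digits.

Running sums (mod 255):
  after byte 0 (67): sum1=103, sum2=103
  after byte 1 (3A): sum1=161, sum2=9
  after byte 2 (7C): sum1=30, sum2=39
  after byte 3 (16): sum1=52, sum2=91
Checksum = sum2·256 + sum1 = 91·256 + 52 = 23348 = 0x5B34.

5B34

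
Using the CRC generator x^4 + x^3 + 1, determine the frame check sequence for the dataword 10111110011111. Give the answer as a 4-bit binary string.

0101

Append 4 zeros: 101111100111110000. Divide by 11001 (XOR where the leading bit is 1):
  pos 0: 10111 XOR 11001 = 01110
  pos 1: 11101 XOR 11001 = 00100
  pos 3: 10010 XOR 11001 = 01011
  pos 4: 10110 XOR 11001 = 01111
  pos 5: 11111 XOR 11001 = 00110
  pos 7: 11011 XOR 11001 = 00010
  pos 10: 10110 XOR 11001 = 01111
  pos 11: 11110 XOR 11001 = 00111
  pos 13: 11100 XOR 11001 = 00101
Remainder (last 4 bits) = 0101. This is the CRC / FCS.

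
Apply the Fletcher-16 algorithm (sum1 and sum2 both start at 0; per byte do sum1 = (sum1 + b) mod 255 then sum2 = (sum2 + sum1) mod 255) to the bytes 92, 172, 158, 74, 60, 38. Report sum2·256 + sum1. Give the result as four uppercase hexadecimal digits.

Running sums (mod 255):
  after byte 0 (92): sum1=92, sum2=92
  after byte 1 (172): sum1=9, sum2=101
  after byte 2 (158): sum1=167, sum2=13
  after byte 3 (74): sum1=241, sum2=254
  after byte 4 (60): sum1=46, sum2=45
  after byte 5 (38): sum1=84, sum2=129
Checksum = sum2·256 + sum1 = 129·256 + 84 = 33108 = 0x8154.

8154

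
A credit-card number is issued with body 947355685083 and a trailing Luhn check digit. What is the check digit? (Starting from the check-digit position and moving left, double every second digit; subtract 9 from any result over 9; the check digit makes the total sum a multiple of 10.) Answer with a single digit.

2

Partial digits right→left: 3 8 0 5 8 6 5 5 3 7 4 9
Double every second digit counting from the check-digit position (so the 1st, 3rd, 5th, ... of the partial from the right).
  doubled (with −9 where >9): 6 0 7 1 6 8 → sum 28
  kept as-is: 8 5 6 5 7 9 → sum 40
Total = 28 + 40 = 68.
Check digit = (10 − (68 mod 10)) mod 10 = 2.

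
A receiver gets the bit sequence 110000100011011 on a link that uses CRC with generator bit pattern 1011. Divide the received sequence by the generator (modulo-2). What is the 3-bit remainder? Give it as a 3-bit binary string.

Modulo-2 division of 110000100011011 by 1011:
  pos 0: 1100 XOR 1011 = 0111
  pos 1: 1110 XOR 1011 = 0101
  pos 2: 1010 XOR 1011 = 0001
  pos 5: 1100 XOR 1011 = 0111
  pos 6: 1110 XOR 1011 = 0101
  pos 7: 1011 XOR 1011 = 0000
  pos 11: 1011 XOR 1011 = 0000
Remainder = 000 (zero — the frame passes the CRC check).

000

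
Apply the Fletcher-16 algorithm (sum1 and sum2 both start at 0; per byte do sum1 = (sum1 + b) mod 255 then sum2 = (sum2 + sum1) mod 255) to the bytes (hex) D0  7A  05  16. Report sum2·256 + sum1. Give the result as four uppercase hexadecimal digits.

Running sums (mod 255):
  after byte 0 (D0): sum1=208, sum2=208
  after byte 1 (7A): sum1=75, sum2=28
  after byte 2 (05): sum1=80, sum2=108
  after byte 3 (16): sum1=102, sum2=210
Checksum = sum2·256 + sum1 = 210·256 + 102 = 53862 = 0xD266.

D266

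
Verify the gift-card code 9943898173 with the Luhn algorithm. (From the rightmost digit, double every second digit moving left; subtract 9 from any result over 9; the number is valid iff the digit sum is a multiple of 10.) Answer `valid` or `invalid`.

From the right, keep odd positions and double even positions (subtract 9 from any doubled value over 9):
  doubled (positions 2,4,...): 5 7 7 8 9 → sum 36
  kept (positions 1,3,...): 3 1 9 3 9 → sum 25
Total = 61.
61 mod 10 = 1, so the number is invalid.

invalid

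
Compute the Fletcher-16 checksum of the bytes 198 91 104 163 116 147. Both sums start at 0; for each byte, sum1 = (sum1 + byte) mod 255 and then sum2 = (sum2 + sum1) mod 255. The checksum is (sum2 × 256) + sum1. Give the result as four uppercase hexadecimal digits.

7A36

Running sums (mod 255):
  after byte 0 (198): sum1=198, sum2=198
  after byte 1 (91): sum1=34, sum2=232
  after byte 2 (104): sum1=138, sum2=115
  after byte 3 (163): sum1=46, sum2=161
  after byte 4 (116): sum1=162, sum2=68
  after byte 5 (147): sum1=54, sum2=122
Checksum = sum2·256 + sum1 = 122·256 + 54 = 31286 = 0x7A36.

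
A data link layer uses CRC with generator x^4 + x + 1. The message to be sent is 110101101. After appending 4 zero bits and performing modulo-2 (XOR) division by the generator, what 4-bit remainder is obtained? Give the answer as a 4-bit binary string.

1111

Append 4 zeros: 1101011010000. Divide by 10011 (XOR where the leading bit is 1):
  pos 0: 11010 XOR 10011 = 01001
  pos 1: 10011 XOR 10011 = 00000
  pos 6: 10100 XOR 10011 = 00111
  pos 8: 11100 XOR 10011 = 01111
Remainder (last 4 bits) = 1111. This is the CRC / FCS.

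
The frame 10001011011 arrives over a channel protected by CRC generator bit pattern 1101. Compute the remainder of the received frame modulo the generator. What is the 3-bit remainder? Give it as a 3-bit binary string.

Modulo-2 division of 10001011011 by 1101:
  pos 0: 1000 XOR 1101 = 0101
  pos 1: 1011 XOR 1101 = 0110
  pos 2: 1100 XOR 1101 = 0001
  pos 5: 1110 XOR 1101 = 0011
  pos 7: 1111 XOR 1101 = 0010
Remainder = 010 (nonzero — an error is detected).

010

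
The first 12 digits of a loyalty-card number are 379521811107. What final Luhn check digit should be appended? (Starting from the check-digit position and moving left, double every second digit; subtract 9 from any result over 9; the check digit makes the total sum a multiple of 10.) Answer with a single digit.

Partial digits right→left: 7 0 1 1 1 8 1 2 5 9 7 3
Double every second digit counting from the check-digit position (so the 1st, 3rd, 5th, ... of the partial from the right).
  doubled (with −9 where >9): 5 2 2 2 1 5 → sum 17
  kept as-is: 0 1 8 2 9 3 → sum 23
Total = 17 + 23 = 40.
Check digit = (10 − (40 mod 10)) mod 10 = 0.

0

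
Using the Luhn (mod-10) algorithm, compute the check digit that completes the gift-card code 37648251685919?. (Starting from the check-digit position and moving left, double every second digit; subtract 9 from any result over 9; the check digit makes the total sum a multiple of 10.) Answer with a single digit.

Partial digits right→left: 9 1 9 5 8 6 1 5 2 8 4 6 7 3
Double every second digit counting from the check-digit position (so the 1st, 3rd, 5th, ... of the partial from the right).
  doubled (with −9 where >9): 9 9 7 2 4 8 5 → sum 44
  kept as-is: 1 5 6 5 8 6 3 → sum 34
Total = 44 + 34 = 78.
Check digit = (10 − (78 mod 10)) mod 10 = 2.

2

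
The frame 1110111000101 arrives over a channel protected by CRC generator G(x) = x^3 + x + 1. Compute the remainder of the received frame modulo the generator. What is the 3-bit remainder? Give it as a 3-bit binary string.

001

Modulo-2 division of 1110111000101 by 1011:
  pos 0: 1110 XOR 1011 = 0101
  pos 1: 1011 XOR 1011 = 0000
  pos 5: 1100 XOR 1011 = 0111
  pos 6: 1110 XOR 1011 = 0101
  pos 7: 1011 XOR 1011 = 0000
Remainder = 001 (nonzero — an error is detected).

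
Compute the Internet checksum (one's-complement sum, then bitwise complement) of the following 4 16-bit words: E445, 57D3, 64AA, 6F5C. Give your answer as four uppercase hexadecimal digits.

EFDF

One's-complement addition (fold any carry out of bit 15 back into bit 0):
  0xE445 + 0x57D3 = 0x13C18 → wrap carry → 0x3C19
  0x3C19 + 0x64AA = 0x0A0C3
  0xA0C3 + 0x6F5C = 0x1101F → wrap carry → 0x1020
One's-complement sum = 0x1020.
Checksum = ~0x1020 & 0xFFFF = 0xEFDF.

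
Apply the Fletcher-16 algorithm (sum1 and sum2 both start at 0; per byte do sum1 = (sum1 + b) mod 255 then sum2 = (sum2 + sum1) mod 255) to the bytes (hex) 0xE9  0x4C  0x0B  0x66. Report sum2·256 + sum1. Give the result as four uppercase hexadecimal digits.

Running sums (mod 255):
  after byte 0 (0xE9): sum1=233, sum2=233
  after byte 1 (0x4C): sum1=54, sum2=32
  after byte 2 (0x0B): sum1=65, sum2=97
  after byte 3 (0x66): sum1=167, sum2=9
Checksum = sum2·256 + sum1 = 9·256 + 167 = 2471 = 0x09A7.

09A7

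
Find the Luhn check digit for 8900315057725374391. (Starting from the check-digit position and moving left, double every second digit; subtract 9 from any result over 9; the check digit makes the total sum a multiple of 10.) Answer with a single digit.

Partial digits right→left: 1 9 3 4 7 3 5 2 7 7 5 0 5 1 3 0 0 9 8
Double every second digit counting from the check-digit position (so the 1st, 3rd, 5th, ... of the partial from the right).
  doubled (with −9 where >9): 2 6 5 1 5 1 1 6 0 7 → sum 34
  kept as-is: 9 4 3 2 7 0 1 0 9 → sum 35
Total = 34 + 35 = 69.
Check digit = (10 − (69 mod 10)) mod 10 = 1.

1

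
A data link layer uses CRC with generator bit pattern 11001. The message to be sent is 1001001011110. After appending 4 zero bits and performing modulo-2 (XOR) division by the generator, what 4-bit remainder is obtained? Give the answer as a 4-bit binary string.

Append 4 zeros: 10010010111100000. Divide by 11001 (XOR where the leading bit is 1):
  pos 0: 10010 XOR 11001 = 01011
  pos 1: 10110 XOR 11001 = 01111
  pos 2: 11111 XOR 11001 = 00110
  pos 4: 11001 XOR 11001 = 00000
  pos 9: 11100 XOR 11001 = 00101
  pos 11: 10100 XOR 11001 = 01101
  pos 12: 11010 XOR 11001 = 00011
Remainder (last 4 bits) = 0011. This is the CRC / FCS.

0011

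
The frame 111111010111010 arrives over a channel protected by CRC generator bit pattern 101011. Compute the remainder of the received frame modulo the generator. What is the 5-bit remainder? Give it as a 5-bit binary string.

Modulo-2 division of 111111010111010 by 101011:
  pos 0: 111111 XOR 101011 = 010100
  pos 1: 101000 XOR 101011 = 000011
  pos 5: 111011 XOR 101011 = 010000
  pos 6: 100001 XOR 101011 = 001010
  pos 8: 101001 XOR 101011 = 000010
Remainder = 00100 (nonzero — an error is detected).

00100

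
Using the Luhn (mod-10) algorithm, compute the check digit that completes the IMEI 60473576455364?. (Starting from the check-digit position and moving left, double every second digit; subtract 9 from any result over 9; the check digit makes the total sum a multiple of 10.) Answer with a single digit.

Partial digits right→left: 4 6 3 5 5 4 6 7 5 3 7 4 0 6
Double every second digit counting from the check-digit position (so the 1st, 3rd, 5th, ... of the partial from the right).
  doubled (with −9 where >9): 8 6 1 3 1 5 0 → sum 24
  kept as-is: 6 5 4 7 3 4 6 → sum 35
Total = 24 + 35 = 59.
Check digit = (10 − (59 mod 10)) mod 10 = 1.

1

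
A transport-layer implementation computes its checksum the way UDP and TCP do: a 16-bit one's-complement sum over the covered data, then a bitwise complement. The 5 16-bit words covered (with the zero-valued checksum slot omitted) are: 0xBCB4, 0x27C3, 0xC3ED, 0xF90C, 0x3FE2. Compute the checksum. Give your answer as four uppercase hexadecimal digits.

1EAB

One's-complement addition (fold any carry out of bit 15 back into bit 0):
  0xBCB4 + 0x27C3 = 0x0E477
  0xE477 + 0xC3ED = 0x1A864 → wrap carry → 0xA865
  0xA865 + 0xF90C = 0x1A171 → wrap carry → 0xA172
  0xA172 + 0x3FE2 = 0x0E154
One's-complement sum = 0xE154.
Checksum = ~0xE154 & 0xFFFF = 0x1EAB.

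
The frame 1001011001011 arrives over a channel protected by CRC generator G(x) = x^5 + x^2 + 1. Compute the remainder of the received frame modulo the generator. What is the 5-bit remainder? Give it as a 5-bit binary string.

Modulo-2 division of 1001011001011 by 100101:
  pos 0: 100101 XOR 100101 = 000000
  pos 6: 100101 XOR 100101 = 000000
Remainder = 00001 (nonzero — an error is detected).

00001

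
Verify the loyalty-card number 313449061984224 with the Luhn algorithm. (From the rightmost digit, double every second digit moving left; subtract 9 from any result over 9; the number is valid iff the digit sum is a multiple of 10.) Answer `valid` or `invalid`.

invalid

From the right, keep odd positions and double even positions (subtract 9 from any doubled value over 9):
  doubled (positions 2,4,...): 4 8 9 3 9 8 2 → sum 43
  kept (positions 1,3,...): 4 2 8 1 0 4 3 3 → sum 25
Total = 68.
68 mod 10 = 8, so the number is invalid.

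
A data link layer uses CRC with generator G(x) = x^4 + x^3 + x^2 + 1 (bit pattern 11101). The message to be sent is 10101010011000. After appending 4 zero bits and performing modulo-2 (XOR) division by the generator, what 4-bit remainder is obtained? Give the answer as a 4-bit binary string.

Append 4 zeros: 101010100110000000. Divide by 11101 (XOR where the leading bit is 1):
  pos 0: 10101 XOR 11101 = 01000
  pos 1: 10000 XOR 11101 = 01101
  pos 2: 11011 XOR 11101 = 00110
  pos 4: 11000 XOR 11101 = 00101
  pos 6: 10111 XOR 11101 = 01010
  pos 7: 10100 XOR 11101 = 01001
  pos 8: 10010 XOR 11101 = 01111
  pos 9: 11110 XOR 11101 = 00011
  pos 12: 11000 XOR 11101 = 00101
Remainder (last 4 bits) = 1010. This is the CRC / FCS.

1010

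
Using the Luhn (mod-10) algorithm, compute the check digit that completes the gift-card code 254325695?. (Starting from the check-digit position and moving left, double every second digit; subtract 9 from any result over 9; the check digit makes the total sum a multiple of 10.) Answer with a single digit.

Partial digits right→left: 5 9 6 5 2 3 4 5 2
Double every second digit counting from the check-digit position (so the 1st, 3rd, 5th, ... of the partial from the right).
  doubled (with −9 where >9): 1 3 4 8 4 → sum 20
  kept as-is: 9 5 3 5 → sum 22
Total = 20 + 22 = 42.
Check digit = (10 − (42 mod 10)) mod 10 = 8.

8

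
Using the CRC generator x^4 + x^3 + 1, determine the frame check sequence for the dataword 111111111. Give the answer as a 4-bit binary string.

Append 4 zeros: 1111111110000. Divide by 11001 (XOR where the leading bit is 1):
  pos 0: 11111 XOR 11001 = 00110
  pos 2: 11011 XOR 11001 = 00010
  pos 5: 10110 XOR 11001 = 01111
  pos 6: 11110 XOR 11001 = 00111
  pos 8: 11100 XOR 11001 = 00101
Remainder (last 4 bits) = 0101. This is the CRC / FCS.

0101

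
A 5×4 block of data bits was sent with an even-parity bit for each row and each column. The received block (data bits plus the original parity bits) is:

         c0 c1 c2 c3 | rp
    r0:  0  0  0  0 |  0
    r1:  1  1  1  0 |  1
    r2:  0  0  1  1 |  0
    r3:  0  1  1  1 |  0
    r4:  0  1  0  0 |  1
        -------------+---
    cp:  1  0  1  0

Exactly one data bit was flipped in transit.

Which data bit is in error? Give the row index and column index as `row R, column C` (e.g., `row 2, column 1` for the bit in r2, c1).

Recompute each row's even parity and compare to rp:
  r0: data parity 0, sent rp 0 → ok
  r1: data parity 1, sent rp 1 → ok
  r2: data parity 0, sent rp 0 → ok
  r3: data parity 1, sent rp 0 → mismatch
  r4: data parity 1, sent rp 1 → ok
Recompute each column's even parity and compare to cp:
  c0: data parity 1, sent cp 1 → ok
  c1: data parity 1, sent cp 0 → mismatch
  c2: data parity 1, sent cp 1 → ok
  c3: data parity 0, sent cp 0 → ok
Exactly one row (r3) and one column (c1) fail → the flipped bit is at their intersection.

row 3, column 1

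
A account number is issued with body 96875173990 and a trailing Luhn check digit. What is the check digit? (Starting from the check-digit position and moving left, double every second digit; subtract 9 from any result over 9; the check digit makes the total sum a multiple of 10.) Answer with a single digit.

Partial digits right→left: 0 9 9 3 7 1 5 7 8 6 9
Double every second digit counting from the check-digit position (so the 1st, 3rd, 5th, ... of the partial from the right).
  doubled (with −9 where >9): 0 9 5 1 7 9 → sum 31
  kept as-is: 9 3 1 7 6 → sum 26
Total = 31 + 26 = 57.
Check digit = (10 − (57 mod 10)) mod 10 = 3.

3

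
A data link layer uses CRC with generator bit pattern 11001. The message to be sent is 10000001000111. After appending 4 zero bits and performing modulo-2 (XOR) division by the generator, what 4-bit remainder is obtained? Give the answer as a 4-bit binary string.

0011

Append 4 zeros: 100000010001110000. Divide by 11001 (XOR where the leading bit is 1):
  pos 0: 10000 XOR 11001 = 01001
  pos 1: 10010 XOR 11001 = 01011
  pos 2: 10110 XOR 11001 = 01111
  pos 3: 11111 XOR 11001 = 00110
  pos 5: 11000 XOR 11001 = 00001
  pos 9: 10111 XOR 11001 = 01110
  pos 10: 11100 XOR 11001 = 00101
  pos 12: 10100 XOR 11001 = 01101
  pos 13: 11010 XOR 11001 = 00011
Remainder (last 4 bits) = 0011. This is the CRC / FCS.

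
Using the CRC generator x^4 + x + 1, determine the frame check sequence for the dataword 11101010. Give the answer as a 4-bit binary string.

1110

Append 4 zeros: 111010100000. Divide by 10011 (XOR where the leading bit is 1):
  pos 0: 11101 XOR 10011 = 01110
  pos 1: 11100 XOR 10011 = 01111
  pos 2: 11111 XOR 10011 = 01100
  pos 3: 11000 XOR 10011 = 01011
  pos 4: 10110 XOR 10011 = 00101
  pos 6: 10100 XOR 10011 = 00111
Remainder (last 4 bits) = 1110. This is the CRC / FCS.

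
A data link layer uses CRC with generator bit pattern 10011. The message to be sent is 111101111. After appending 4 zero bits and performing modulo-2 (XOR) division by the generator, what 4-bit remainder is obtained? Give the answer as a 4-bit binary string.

1110

Append 4 zeros: 1111011110000. Divide by 10011 (XOR where the leading bit is 1):
  pos 0: 11110 XOR 10011 = 01101
  pos 1: 11011 XOR 10011 = 01000
  pos 2: 10001 XOR 10011 = 00010
  pos 5: 10110 XOR 10011 = 00101
  pos 7: 10100 XOR 10011 = 00111
Remainder (last 4 bits) = 1110. This is the CRC / FCS.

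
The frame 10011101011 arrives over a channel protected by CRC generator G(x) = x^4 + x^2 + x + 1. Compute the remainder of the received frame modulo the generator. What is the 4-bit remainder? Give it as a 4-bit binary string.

0111

Modulo-2 division of 10011101011 by 10111:
  pos 0: 10011 XOR 10111 = 00100
  pos 2: 10010 XOR 10111 = 00101
  pos 4: 10110 XOR 10111 = 00001
Remainder = 0111 (nonzero — an error is detected).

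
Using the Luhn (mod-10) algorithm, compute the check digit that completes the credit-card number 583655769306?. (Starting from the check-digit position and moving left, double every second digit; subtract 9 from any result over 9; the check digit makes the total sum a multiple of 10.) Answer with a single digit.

Partial digits right→left: 6 0 3 9 6 7 5 5 6 3 8 5
Double every second digit counting from the check-digit position (so the 1st, 3rd, 5th, ... of the partial from the right).
  doubled (with −9 where >9): 3 6 3 1 3 7 → sum 23
  kept as-is: 0 9 7 5 3 5 → sum 29
Total = 23 + 29 = 52.
Check digit = (10 − (52 mod 10)) mod 10 = 8.

8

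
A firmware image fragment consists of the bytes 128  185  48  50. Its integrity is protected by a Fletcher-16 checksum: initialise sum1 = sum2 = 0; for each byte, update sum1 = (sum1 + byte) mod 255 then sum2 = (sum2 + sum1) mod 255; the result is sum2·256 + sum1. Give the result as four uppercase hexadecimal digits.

C19C

Running sums (mod 255):
  after byte 0 (128): sum1=128, sum2=128
  after byte 1 (185): sum1=58, sum2=186
  after byte 2 (48): sum1=106, sum2=37
  after byte 3 (50): sum1=156, sum2=193
Checksum = sum2·256 + sum1 = 193·256 + 156 = 49564 = 0xC19C.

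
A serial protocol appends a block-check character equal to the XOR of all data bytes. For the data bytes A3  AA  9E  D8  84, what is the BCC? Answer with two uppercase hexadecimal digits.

CB

XOR the bytes together:
  start with 0xA3
  0xA3 ⊕ 0xAA = 0x09
  0x09 ⊕ 0x9E = 0x97
  0x97 ⊕ 0xD8 = 0x4F
  0x4F ⊕ 0x84 = 0xCB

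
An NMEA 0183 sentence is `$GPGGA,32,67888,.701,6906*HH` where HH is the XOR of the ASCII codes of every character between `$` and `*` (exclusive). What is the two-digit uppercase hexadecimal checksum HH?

7F

XOR the ASCII codes of the payload characters:
  'G' = 0x47 → acc = 0x47
  'P' = 0x50 → acc = 0x17
  'G' = 0x47 → acc = 0x50
  'G' = 0x47 → acc = 0x17
  'A' = 0x41 → acc = 0x56
  ',' = 0x2C → acc = 0x7A
  '3' = 0x33 → acc = 0x49
  '2' = 0x32 → acc = 0x7B
  ',' = 0x2C → acc = 0x57
  '6' = 0x36 → acc = 0x61
  '7' = 0x37 → acc = 0x56
  '8' = 0x38 → acc = 0x6E
  '8' = 0x38 → acc = 0x56
  '8' = 0x38 → acc = 0x6E
  ',' = 0x2C → acc = 0x42
  '.' = 0x2E → acc = 0x6C
  '7' = 0x37 → acc = 0x5B
  '0' = 0x30 → acc = 0x6B
  '1' = 0x31 → acc = 0x5A
  ',' = 0x2C → acc = 0x76
  '6' = 0x36 → acc = 0x40
  '9' = 0x39 → acc = 0x79
  '0' = 0x30 → acc = 0x49
  '6' = 0x36 → acc = 0x7F
Checksum = 0x7F.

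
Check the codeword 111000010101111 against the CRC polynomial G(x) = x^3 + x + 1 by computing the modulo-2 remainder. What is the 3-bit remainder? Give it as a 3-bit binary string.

001

Modulo-2 division of 111000010101111 by 1011:
  pos 0: 1110 XOR 1011 = 0101
  pos 1: 1010 XOR 1011 = 0001
  pos 4: 1001 XOR 1011 = 0010
  pos 6: 1001 XOR 1011 = 0010
  pos 8: 1001 XOR 1011 = 0010
  pos 10: 1011 XOR 1011 = 0000
Remainder = 001 (nonzero — an error is detected).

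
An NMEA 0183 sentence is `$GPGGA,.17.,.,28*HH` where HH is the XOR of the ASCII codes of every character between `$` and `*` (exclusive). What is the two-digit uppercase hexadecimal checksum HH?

XOR the ASCII codes of the payload characters:
  'G' = 0x47 → acc = 0x47
  'P' = 0x50 → acc = 0x17
  'G' = 0x47 → acc = 0x50
  'G' = 0x47 → acc = 0x17
  'A' = 0x41 → acc = 0x56
  ',' = 0x2C → acc = 0x7A
  '.' = 0x2E → acc = 0x54
  '1' = 0x31 → acc = 0x65
  '7' = 0x37 → acc = 0x52
  '.' = 0x2E → acc = 0x7C
  ',' = 0x2C → acc = 0x50
  '.' = 0x2E → acc = 0x7E
  ',' = 0x2C → acc = 0x52
  '2' = 0x32 → acc = 0x60
  '8' = 0x38 → acc = 0x58
Checksum = 0x58.

58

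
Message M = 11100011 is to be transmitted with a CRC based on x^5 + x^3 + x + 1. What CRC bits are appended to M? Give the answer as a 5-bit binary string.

Append 5 zeros: 1110001100000. Divide by 101011 (XOR where the leading bit is 1):
  pos 0: 111000 XOR 101011 = 010011
  pos 1: 100111 XOR 101011 = 001100
  pos 3: 110010 XOR 101011 = 011001
  pos 4: 110010 XOR 101011 = 011001
  pos 5: 110010 XOR 101011 = 011001
  pos 6: 110010 XOR 101011 = 011001
  pos 7: 110010 XOR 101011 = 011001
Remainder (last 5 bits) = 11001. This is the CRC / FCS.

11001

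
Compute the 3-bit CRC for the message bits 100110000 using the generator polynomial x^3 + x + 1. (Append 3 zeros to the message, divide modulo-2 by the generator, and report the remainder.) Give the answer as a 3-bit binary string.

Append 3 zeros: 100110000000. Divide by 1011 (XOR where the leading bit is 1):
  pos 0: 1001 XOR 1011 = 0010
  pos 2: 1010 XOR 1011 = 0001
  pos 5: 1000 XOR 1011 = 0011
  pos 7: 1100 XOR 1011 = 0111
  pos 8: 1110 XOR 1011 = 0101
Remainder (last 3 bits) = 101. This is the CRC / FCS.

101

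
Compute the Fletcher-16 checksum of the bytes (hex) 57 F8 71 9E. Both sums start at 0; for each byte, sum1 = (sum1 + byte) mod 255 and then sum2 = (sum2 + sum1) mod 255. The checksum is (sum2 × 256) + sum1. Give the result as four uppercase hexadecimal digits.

Running sums (mod 255):
  after byte 0 (57): sum1=87, sum2=87
  after byte 1 (F8): sum1=80, sum2=167
  after byte 2 (71): sum1=193, sum2=105
  after byte 3 (9E): sum1=96, sum2=201
Checksum = sum2·256 + sum1 = 201·256 + 96 = 51552 = 0xC960.

C960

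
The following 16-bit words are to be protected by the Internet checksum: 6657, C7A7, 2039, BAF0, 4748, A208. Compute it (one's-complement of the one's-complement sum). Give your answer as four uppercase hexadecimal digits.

One's-complement addition (fold any carry out of bit 15 back into bit 0):
  0x6657 + 0xC7A7 = 0x12DFE → wrap carry → 0x2DFF
  0x2DFF + 0x2039 = 0x04E38
  0x4E38 + 0xBAF0 = 0x10928 → wrap carry → 0x0929
  0x0929 + 0x4748 = 0x05071
  0x5071 + 0xA208 = 0x0F279
One's-complement sum = 0xF279.
Checksum = ~0xF279 & 0xFFFF = 0x0D86.

0D86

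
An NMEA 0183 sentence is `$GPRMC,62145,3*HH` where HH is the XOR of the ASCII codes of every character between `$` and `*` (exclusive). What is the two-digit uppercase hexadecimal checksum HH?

4C

XOR the ASCII codes of the payload characters:
  'G' = 0x47 → acc = 0x47
  'P' = 0x50 → acc = 0x17
  'R' = 0x52 → acc = 0x45
  'M' = 0x4D → acc = 0x08
  'C' = 0x43 → acc = 0x4B
  ',' = 0x2C → acc = 0x67
  '6' = 0x36 → acc = 0x51
  '2' = 0x32 → acc = 0x63
  '1' = 0x31 → acc = 0x52
  '4' = 0x34 → acc = 0x66
  '5' = 0x35 → acc = 0x53
  ',' = 0x2C → acc = 0x7F
  '3' = 0x33 → acc = 0x4C
Checksum = 0x4C.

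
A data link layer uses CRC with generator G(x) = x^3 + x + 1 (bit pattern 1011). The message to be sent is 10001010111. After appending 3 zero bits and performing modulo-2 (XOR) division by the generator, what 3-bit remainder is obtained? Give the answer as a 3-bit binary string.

Append 3 zeros: 10001010111000. Divide by 1011 (XOR where the leading bit is 1):
  pos 0: 1000 XOR 1011 = 0011
  pos 2: 1110 XOR 1011 = 0101
  pos 3: 1011 XOR 1011 = 0000
  pos 8: 1110 XOR 1011 = 0101
  pos 9: 1010 XOR 1011 = 0001
Remainder (last 3 bits) = 010. This is the CRC / FCS.

010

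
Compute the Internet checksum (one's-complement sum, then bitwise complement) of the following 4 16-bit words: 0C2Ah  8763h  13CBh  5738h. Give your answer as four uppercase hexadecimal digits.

One's-complement addition (fold any carry out of bit 15 back into bit 0):
  0x0C2A + 0x8763 = 0x0938D
  0x938D + 0x13CB = 0x0A758
  0xA758 + 0x5738 = 0x0FE90
One's-complement sum = 0xFE90.
Checksum = ~0xFE90 & 0xFFFF = 0x016F.

016F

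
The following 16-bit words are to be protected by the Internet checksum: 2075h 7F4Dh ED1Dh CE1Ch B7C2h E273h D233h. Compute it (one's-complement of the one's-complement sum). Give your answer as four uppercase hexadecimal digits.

One's-complement addition (fold any carry out of bit 15 back into bit 0):
  0x2075 + 0x7F4D = 0x09FC2
  0x9FC2 + 0xED1D = 0x18CDF → wrap carry → 0x8CE0
  0x8CE0 + 0xCE1C = 0x15AFC → wrap carry → 0x5AFD
  0x5AFD + 0xB7C2 = 0x112BF → wrap carry → 0x12C0
  0x12C0 + 0xE273 = 0x0F533
  0xF533 + 0xD233 = 0x1C766 → wrap carry → 0xC767
One's-complement sum = 0xC767.
Checksum = ~0xC767 & 0xFFFF = 0x3898.

3898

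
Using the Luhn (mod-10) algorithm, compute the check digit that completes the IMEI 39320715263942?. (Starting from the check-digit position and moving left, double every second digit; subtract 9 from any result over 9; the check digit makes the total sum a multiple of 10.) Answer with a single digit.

9

Partial digits right→left: 2 4 9 3 6 2 5 1 7 0 2 3 9 3
Double every second digit counting from the check-digit position (so the 1st, 3rd, 5th, ... of the partial from the right).
  doubled (with −9 where >9): 4 9 3 1 5 4 9 → sum 35
  kept as-is: 4 3 2 1 0 3 3 → sum 16
Total = 35 + 16 = 51.
Check digit = (10 − (51 mod 10)) mod 10 = 9.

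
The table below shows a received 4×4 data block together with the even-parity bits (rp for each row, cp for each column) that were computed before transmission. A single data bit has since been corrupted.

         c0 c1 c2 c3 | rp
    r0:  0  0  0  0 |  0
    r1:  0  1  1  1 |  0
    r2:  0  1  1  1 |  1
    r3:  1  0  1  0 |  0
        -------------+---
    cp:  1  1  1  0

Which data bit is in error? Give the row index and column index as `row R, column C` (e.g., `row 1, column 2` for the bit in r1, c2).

Recompute each row's even parity and compare to rp:
  r0: data parity 0, sent rp 0 → ok
  r1: data parity 1, sent rp 0 → mismatch
  r2: data parity 1, sent rp 1 → ok
  r3: data parity 0, sent rp 0 → ok
Recompute each column's even parity and compare to cp:
  c0: data parity 1, sent cp 1 → ok
  c1: data parity 0, sent cp 1 → mismatch
  c2: data parity 1, sent cp 1 → ok
  c3: data parity 0, sent cp 0 → ok
Exactly one row (r1) and one column (c1) fail → the flipped bit is at their intersection.

row 1, column 1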